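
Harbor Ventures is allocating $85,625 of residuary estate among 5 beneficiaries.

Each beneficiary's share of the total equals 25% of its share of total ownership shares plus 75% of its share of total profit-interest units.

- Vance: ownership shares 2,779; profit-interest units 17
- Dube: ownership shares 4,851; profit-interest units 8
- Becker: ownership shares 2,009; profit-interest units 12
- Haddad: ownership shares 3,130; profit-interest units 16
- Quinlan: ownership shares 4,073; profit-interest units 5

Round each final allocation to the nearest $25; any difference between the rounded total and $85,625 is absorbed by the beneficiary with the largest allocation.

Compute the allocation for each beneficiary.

Vance: $22,325; Dube: $15,025; Becker: $15,850; Haddad: $21,700; Quinlan: $10,725

Totals — ownership shares 16,842, profit-interest units 58.
Combined weights (25% ownership shares + 75% profit-interest units): Vance 0.2611; Dube 0.1755; Becker 0.1850; Haddad 0.2534; Quinlan 0.1251.
Proportional shares: Vance 22,354.86; Dube 15,023.40; Becker 15,840.09; Haddad 21,693.76; Quinlan 10,712.90.
At nearest $25: Vance $22,350; Dube $15,025; Becker $15,850; Haddad $21,700; Quinlan $10,725. Sum = $85,650.
Difference $85,625 − $85,650 = −$25 applied to largest allocation (Vance): Vance becomes $22,325.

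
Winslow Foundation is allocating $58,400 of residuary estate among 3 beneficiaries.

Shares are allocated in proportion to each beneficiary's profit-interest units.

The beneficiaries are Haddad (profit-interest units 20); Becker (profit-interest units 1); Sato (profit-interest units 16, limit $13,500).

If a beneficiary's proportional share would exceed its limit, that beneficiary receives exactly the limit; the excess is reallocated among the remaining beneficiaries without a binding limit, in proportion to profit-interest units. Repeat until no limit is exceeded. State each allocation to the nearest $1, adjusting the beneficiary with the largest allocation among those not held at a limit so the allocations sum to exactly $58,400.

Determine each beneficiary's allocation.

Haddad: $42,762; Becker: $2,138; Sato: $13,500

Sum of profit-interest units: 37.
Pro-rata shares before constraints: Haddad 31,567.57; Becker 1,578.38; Sato 25,254.05.
Cap binds for Sato ($13,500); residual $44,900 reallocated over remaining profit-interest units 21.
Remaining shares: Haddad 42,761.90 → $42,762; Becker 2,138.10 → $2,138.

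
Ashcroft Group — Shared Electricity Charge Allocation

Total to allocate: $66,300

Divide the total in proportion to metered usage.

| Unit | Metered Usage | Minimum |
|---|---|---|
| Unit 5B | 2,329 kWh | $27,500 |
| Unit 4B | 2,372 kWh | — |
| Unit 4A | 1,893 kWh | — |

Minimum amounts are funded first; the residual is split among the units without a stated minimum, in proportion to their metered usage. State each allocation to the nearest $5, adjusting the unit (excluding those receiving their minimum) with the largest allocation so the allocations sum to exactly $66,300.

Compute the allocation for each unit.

Unit 5B: $27,500; Unit 4B: $21,580; Unit 4A: $17,220

Minimums first: Unit 5B $27,500. Balance $38,800.
Balance split over remaining metered usage 4,265: Unit 4B 21,578.80 → $21,580; Unit 4A 17,221.20 → $17,220.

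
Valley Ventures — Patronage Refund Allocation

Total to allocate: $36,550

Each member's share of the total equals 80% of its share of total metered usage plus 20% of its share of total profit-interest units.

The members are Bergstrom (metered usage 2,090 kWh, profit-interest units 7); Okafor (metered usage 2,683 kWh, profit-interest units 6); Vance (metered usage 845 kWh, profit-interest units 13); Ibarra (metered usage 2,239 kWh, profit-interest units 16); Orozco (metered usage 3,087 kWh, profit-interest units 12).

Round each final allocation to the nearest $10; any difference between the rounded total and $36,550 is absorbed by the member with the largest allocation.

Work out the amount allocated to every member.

Bergstrom: $6,530; Okafor: $7,980; Vance: $4,020; Ibarra: $8,150; Orozco: $9,870

Totals — metered usage 10,944, profit-interest units 54.
Combined weights (80% metered usage + 20% profit-interest units): Bergstrom 0.1787; Okafor 0.2183; Vance 0.1099; Ibarra 0.2229; Orozco 0.2701.
Unrounded shares: Bergstrom 6,531.62; Okafor 7,980.62; Vance 4,017.47; Ibarra 8,148.05; Orozco 9,872.24.
After rounding ($10): Bergstrom $6,530; Okafor $7,980; Vance $4,020; Ibarra $8,150; Orozco $9,870. Sum = $36,550.
No rounding difference to absorb.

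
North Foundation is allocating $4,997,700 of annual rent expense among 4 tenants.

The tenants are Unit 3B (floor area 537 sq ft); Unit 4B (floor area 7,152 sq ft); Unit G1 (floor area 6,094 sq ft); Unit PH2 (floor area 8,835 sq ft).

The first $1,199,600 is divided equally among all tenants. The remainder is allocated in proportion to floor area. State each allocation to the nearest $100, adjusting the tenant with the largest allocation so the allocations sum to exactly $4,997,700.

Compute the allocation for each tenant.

Unit 3B: $390,100; Unit 4B: $1,500,900; Unit G1: $1,323,200; Unit PH2: $1,783,500

$1,199,600 shared equally gives $299,900 per tenant.
Remainder $3,798,100 by floor area (total 22,618): Unit 3B 90,175.07 → $90,200; Unit 4B 1,200,990.86 → $1,201,000; Unit G1 1,023,327.50 → $1,023,300; Unit PH2 1,483,606.57 → $1,483,600.
Totals: Unit 3B $299,900 + $90,200 = $390,100; Unit 4B $299,900 + $1,201,000 = $1,500,900; Unit G1 $299,900 + $1,023,300 = $1,323,200; Unit PH2 $299,900 + $1,483,600 = $1,783,500.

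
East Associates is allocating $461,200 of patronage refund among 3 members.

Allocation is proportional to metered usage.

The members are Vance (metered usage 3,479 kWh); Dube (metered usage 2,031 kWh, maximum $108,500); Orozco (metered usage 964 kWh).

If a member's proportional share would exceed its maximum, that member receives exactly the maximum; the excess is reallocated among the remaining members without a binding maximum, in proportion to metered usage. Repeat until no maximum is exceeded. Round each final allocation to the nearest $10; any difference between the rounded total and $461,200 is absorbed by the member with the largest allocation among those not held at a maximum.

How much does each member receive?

Vance: $276,170 · Dube: $108,500 · Orozco: $76,530

Combined metered usage = 6,474.
Proportional shares (ignoring caps): Vance 247,839.79; Dube 144,686.01; Orozco 68,674.20.
Held at cap: Dube ($108,500); remaining pool $352,700 reallocated over remaining metered usage 4,443.
Shares after redistribution: Vance 276,174.50 → $276,170; Orozco 76,525.50 → $76,530.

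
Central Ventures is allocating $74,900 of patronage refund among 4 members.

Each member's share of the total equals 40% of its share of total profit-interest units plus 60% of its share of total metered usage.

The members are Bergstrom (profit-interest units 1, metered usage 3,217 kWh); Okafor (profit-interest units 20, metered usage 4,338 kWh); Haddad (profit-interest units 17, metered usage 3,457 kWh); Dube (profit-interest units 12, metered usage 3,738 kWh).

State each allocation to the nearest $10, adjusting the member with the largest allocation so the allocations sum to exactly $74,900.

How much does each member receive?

Bergstrom: $10,400 · Okafor: $25,200 · Haddad: $20,720 · Dube: $18,580

Totals — profit-interest units 50, metered usage 14,750.
Blended shares (40% profit-interest units + 60% metered usage): Bergstrom 0.1389; Okafor 0.3365; Haddad 0.2766; Dube 0.2481.
Pro-rata amounts: Bergstrom 10,400.69; Okafor 25,200.93; Haddad 20,719.12; Dube 18,579.26.
Rounded to nearest $10: Bergstrom $10,400; Okafor $25,200; Haddad $20,720; Dube $18,580. Sum = $74,900.
Rounded total matches; no reconciliation needed.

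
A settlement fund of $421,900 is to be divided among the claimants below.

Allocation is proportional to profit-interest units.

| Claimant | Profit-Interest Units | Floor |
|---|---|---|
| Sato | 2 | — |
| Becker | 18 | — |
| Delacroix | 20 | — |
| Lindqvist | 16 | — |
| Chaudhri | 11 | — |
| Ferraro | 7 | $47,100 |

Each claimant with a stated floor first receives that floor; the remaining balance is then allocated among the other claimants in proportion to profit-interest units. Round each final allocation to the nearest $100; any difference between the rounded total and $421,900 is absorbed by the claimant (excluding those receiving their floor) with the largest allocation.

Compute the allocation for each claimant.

Sato: $11,200 | Becker: $100,700 | Delacroix: $111,900 | Lindqvist: $89,500 | Chaudhri: $61,500 | Ferraro: $47,100

Guaranteed amounts: Ferraro $47,100. Remaining pool $374,800.
Remaining pool split over remaining profit-interest units 67: Sato 11,188.06 → $11,200; Becker 100,692.54 → $100,700; Delacroix 111,880.60 → $111,900; Lindqvist 89,504.48 → $89,500; Chaudhri 61,534.33 → $61,500.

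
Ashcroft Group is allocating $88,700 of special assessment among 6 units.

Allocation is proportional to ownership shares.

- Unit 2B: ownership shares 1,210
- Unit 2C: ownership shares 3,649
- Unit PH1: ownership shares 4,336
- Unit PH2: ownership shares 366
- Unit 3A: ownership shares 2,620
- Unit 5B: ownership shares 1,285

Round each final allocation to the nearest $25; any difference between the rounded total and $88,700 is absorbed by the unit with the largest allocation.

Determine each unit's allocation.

Total ownership shares = 13,466.
Proportional shares: Unit 2B 1,210/13,466 × $88,700 = 7,970.22; Unit 2C 3,649/13,466 × $88,700 = 24,035.82; Unit PH1 4,336/13,466 × $88,700 = 28,561.06; Unit PH2 366/13,466 × $88,700 = 2,410.83; Unit 3A 2,620/13,466 × $88,700 = 17,257.83; Unit 5B 1,285/13,466 × $88,700 = 8,464.24.
After rounding ($25): Unit 2B $7,975; Unit 2C $24,025; Unit PH1 $28,550; Unit PH2 $2,400; Unit 3A $17,250; Unit 5B $8,475. Sum = $88,675.
Difference $88,700 − $88,675 = +$25 applied to largest allocation (Unit PH1): Unit PH1 becomes $28,575.

Unit 2B: $7,975 | Unit 2C: $24,025 | Unit PH1: $28,575 | Unit PH2: $2,400 | Unit 3A: $17,250 | Unit 5B: $8,475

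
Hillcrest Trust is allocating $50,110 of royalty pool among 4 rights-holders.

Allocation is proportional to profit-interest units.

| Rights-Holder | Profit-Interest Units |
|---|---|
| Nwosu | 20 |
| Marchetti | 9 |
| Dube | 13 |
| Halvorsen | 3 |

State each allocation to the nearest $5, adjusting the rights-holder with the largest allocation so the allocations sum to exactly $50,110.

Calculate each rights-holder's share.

Nwosu: $22,275; Marchetti: $10,020; Dube: $14,475; Halvorsen: $3,340

Sum of profit-interest units: 45.
Raw shares: Nwosu 20/45 × $50,110 = 22,271.11; Marchetti 9/45 × $50,110 = 10,022.00; Dube 13/45 × $50,110 = 14,476.22; Halvorsen 3/45 × $50,110 = 3,340.67.
At nearest $5: Nwosu $22,270; Marchetti $10,020; Dube $14,475; Halvorsen $3,340. Sum = $50,105.
Difference $50,110 − $50,105 = +$5 applied to largest allocation (Nwosu): Nwosu becomes $22,275.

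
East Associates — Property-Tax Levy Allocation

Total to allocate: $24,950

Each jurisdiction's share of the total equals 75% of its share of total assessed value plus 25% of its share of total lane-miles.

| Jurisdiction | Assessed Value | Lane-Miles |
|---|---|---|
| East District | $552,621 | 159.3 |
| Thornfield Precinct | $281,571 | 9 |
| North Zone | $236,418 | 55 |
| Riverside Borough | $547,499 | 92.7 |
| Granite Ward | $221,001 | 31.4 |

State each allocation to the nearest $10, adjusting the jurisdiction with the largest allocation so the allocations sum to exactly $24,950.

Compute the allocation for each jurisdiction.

East District: $8,480; Thornfield Precinct: $3,030; North Zone: $3,390; Riverside Borough: $7,240; Granite Ward: $2,810

Assessed value total 1,839,110; lane-miles total 347.4.
Composite weights (75% assessed value + 25% lane-miles): East District 0.3400; Thornfield Precinct 0.1213; North Zone 0.1360; Riverside Borough 0.2900; Granite Ward 0.1127.
Unrounded shares: East District 8,482.99; Thornfield Precinct 3,026.51; North Zone 3,393.01; Riverside Borough 7,235.08; Granite Ward 2,812.41.
Rounded to nearest $10: East District $8,480; Thornfield Precinct $3,030; North Zone $3,390; Riverside Borough $7,240; Granite Ward $2,810. Sum = $24,950.
No rounding difference to absorb.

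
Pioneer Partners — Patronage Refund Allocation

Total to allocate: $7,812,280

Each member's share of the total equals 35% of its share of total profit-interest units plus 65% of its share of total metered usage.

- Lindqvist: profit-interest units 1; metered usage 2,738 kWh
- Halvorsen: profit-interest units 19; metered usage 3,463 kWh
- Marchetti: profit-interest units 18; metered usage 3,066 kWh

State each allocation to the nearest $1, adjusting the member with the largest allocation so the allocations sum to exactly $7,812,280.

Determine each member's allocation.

Profit-interest units total 38; metered usage total 9,267.
Blended shares (35% profit-interest units + 65% metered usage): Lindqvist 0.2013; Halvorsen 0.4179; Marchetti 0.3808.
Unrounded shares: Lindqvist 1,572,280.53; Halvorsen 3,264,748.19; Marchetti 2,975,251.29.
After rounding ($1): Lindqvist $1,572,281; Halvorsen $3,264,748; Marchetti $2,975,251. Sum = $7,812,280.
Sum already equals the total — no adjustment.

Lindqvist: $1,572,281 | Halvorsen: $3,264,748 | Marchetti: $2,975,251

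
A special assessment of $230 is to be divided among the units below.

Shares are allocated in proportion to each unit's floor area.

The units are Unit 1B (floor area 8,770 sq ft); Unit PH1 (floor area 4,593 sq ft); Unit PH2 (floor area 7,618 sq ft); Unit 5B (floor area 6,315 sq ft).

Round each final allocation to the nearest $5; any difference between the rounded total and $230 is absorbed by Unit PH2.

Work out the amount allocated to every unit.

Sum of floor area: 27,296.
Proportional shares: Unit 1B 8,770/27,296 × $230 = 73.90; Unit PH1 4,593/27,296 × $230 = 38.70; Unit PH2 7,618/27,296 × $230 = 64.19; Unit 5B 6,315/27,296 × $230 = 53.21.
At nearest $5: Unit 1B $75; Unit PH1 $40; Unit PH2 $65; Unit 5B $55. Sum = $235.
Difference $230 − $235 = −$5 applied to Unit PH2: Unit PH2 becomes $60.

Unit 1B: $75 · Unit PH1: $40 · Unit PH2: $60 · Unit 5B: $55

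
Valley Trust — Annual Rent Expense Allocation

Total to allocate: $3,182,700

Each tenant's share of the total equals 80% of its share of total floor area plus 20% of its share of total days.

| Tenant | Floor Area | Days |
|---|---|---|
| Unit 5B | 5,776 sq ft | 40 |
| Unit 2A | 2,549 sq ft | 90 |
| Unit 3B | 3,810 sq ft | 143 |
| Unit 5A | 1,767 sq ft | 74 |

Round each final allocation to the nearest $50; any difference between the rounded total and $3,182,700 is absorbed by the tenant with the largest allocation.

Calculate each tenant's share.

Floor area total 13,902; days total 347.
Composite weights (80% floor area + 20% days): Unit 5B 0.3554; Unit 2A 0.1986; Unit 3B 0.3017; Unit 5A 0.1443.
Raw shares: Unit 5B 1,131,254.38; Unit 2A 631,947.78; Unit 3B 960,124.40; Unit 5A 459,373.44.
After rounding ($50): Unit 5B $1,131,250; Unit 2A $631,950; Unit 3B $960,100; Unit 5A $459,350. Sum = $3,182,650.
Difference $3,182,700 − $3,182,650 = +$50 applied to largest allocation (Unit 5B): Unit 5B becomes $1,131,300.

Unit 5B: $1,131,300 | Unit 2A: $631,950 | Unit 3B: $960,100 | Unit 5A: $459,350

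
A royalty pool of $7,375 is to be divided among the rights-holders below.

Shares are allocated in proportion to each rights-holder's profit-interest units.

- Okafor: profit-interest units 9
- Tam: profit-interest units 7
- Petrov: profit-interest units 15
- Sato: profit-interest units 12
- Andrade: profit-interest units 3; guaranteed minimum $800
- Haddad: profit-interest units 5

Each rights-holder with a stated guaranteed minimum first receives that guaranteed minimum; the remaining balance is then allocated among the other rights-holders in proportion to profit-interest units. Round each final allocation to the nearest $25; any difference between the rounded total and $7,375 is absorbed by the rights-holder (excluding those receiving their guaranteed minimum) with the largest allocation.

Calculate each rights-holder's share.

Okafor: $1,225 | Tam: $950 | Petrov: $2,075 | Sato: $1,650 | Andrade: $800 | Haddad: $675

Fund the minimums — Andrade $800. Balance $6,575.
Balance split over remaining profit-interest units 48: Okafor 1,232.81 → $1,225; Tam 958.85 → $950; Petrov 2,054.69 → $2,050; Sato 1,643.75 → $1,650; Haddad 684.90 → $675.
Rounding difference +$25 applied to Petrov → $2,075.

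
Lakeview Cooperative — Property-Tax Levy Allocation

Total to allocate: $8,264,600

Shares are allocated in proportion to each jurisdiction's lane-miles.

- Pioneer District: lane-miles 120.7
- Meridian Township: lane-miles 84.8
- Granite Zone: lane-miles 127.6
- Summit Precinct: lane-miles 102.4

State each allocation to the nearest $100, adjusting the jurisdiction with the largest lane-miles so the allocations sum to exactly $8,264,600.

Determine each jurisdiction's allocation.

Total lane-miles = 435.5.
Pro-rata amounts: Pioneer District 120.7/435.5 × $8,264,600 = 2,290,556.19; Meridian Township 84.8/435.5 × $8,264,600 = 1,609,272.28; Granite Zone 127.6/435.5 × $8,264,600 = 2,421,499.33; Summit Precinct 102.4/435.5 × $8,264,600 = 1,943,272.19.
At nearest $100: Pioneer District $2,290,600; Meridian Township $1,609,300; Granite Zone $2,421,500; Summit Precinct $1,943,300. Sum = $8,264,700.
Difference $8,264,600 − $8,264,700 = −$100 applied to largest lane-miles (Granite Zone): Granite Zone becomes $2,421,400.

Pioneer District: $2,290,600 | Meridian Township: $1,609,300 | Granite Zone: $2,421,400 | Summit Precinct: $1,943,300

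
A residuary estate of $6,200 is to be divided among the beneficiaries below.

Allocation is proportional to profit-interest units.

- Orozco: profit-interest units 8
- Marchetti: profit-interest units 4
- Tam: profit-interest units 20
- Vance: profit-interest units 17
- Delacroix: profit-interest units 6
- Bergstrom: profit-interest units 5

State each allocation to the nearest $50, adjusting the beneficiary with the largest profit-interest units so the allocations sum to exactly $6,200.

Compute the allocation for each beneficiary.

Orozco: $850; Marchetti: $400; Tam: $2,100; Vance: $1,750; Delacroix: $600; Bergstrom: $500

Sum of profit-interest units: 8 + 4 + 20 + 17 + 6 + 5 = 60.
Raw shares: Orozco 826.67; Marchetti 413.33; Tam 2,066.67; Vance 1,756.67; Delacroix 620.00; Bergstrom 516.67.
Rounded to nearest $50: Orozco $850; Marchetti $400; Tam $2,050; Vance $1,750; Delacroix $600; Bergstrom $500. Sum = $6,150.
Difference $6,200 − $6,150 = +$50 applied to largest profit-interest units (Tam): Tam becomes $2,100.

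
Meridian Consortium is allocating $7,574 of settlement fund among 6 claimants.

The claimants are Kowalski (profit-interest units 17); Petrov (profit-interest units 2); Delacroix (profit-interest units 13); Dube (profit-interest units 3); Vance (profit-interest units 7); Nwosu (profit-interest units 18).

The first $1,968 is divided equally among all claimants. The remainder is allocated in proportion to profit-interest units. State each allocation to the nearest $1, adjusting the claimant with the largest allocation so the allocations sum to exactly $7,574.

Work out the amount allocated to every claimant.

Equal tier: $1,968 ÷ 6 = $328 apiece.
Remainder $5,606 by profit-interest units (total 60): Kowalski 1,588.37 → $1,588; Petrov 186.87 → $187; Delacroix 1,214.63 → $1,215; Dube 280.30 → $280; Vance 654.03 → $654; Nwosu 1,681.80 → $1,682.
Totals: Kowalski $328 + $1,588 = $1,916; Petrov $328 + $187 = $515; Delacroix $328 + $1,215 = $1,543; Dube $328 + $280 = $608; Vance $328 + $654 = $982; Nwosu $328 + $1,682 = $2,010.

Kowalski: $1,916 · Petrov: $515 · Delacroix: $1,543 · Dube: $608 · Vance: $982 · Nwosu: $2,010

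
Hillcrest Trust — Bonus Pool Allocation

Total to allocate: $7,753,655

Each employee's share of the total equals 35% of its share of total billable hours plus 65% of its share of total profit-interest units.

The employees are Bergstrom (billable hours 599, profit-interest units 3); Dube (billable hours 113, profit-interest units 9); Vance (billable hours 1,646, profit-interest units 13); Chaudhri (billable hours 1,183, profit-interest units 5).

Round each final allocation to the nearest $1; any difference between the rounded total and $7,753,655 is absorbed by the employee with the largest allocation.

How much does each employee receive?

Bergstrom: $963,054 · Dube: $1,598,565 · Vance: $3,445,420 · Chaudhri: $1,746,616

Totals — billable hours 3,541, profit-interest units 30.
Composite weights (35% billable hours + 65% profit-interest units): Bergstrom 0.1242; Dube 0.2062; Vance 0.4444; Chaudhri 0.2253.
Pro-rata amounts: Bergstrom 963,053.88; Dube 1,598,564.55; Vance 3,445,420.5005; Chaudhri 1,746,616.08.
At nearest $1: Bergstrom $963,054; Dube $1,598,565; Vance $3,445,421; Chaudhri $1,746,616. Sum = $7,753,656.
Difference $7,753,655 − $7,753,656 = −$1 applied to largest allocation (Vance): Vance becomes $3,445,420.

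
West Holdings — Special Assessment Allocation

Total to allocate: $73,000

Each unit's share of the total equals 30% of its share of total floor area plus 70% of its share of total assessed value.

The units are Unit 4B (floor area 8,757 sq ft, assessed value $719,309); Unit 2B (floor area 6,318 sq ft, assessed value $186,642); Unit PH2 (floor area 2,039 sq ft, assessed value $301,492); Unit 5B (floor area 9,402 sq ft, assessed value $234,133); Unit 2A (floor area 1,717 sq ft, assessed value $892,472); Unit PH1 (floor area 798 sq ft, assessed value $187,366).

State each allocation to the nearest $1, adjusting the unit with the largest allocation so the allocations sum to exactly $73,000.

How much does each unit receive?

Floor area total 29,031; assessed value total 2,521,414.
Combined weights (30% floor area + 70% assessed value): Unit 4B 0.2902; Unit 2B 0.1171; Unit PH2 0.1048; Unit 5B 0.1622; Unit 2A 0.2655; Unit PH1 0.0603.
Pro-rata amounts: Unit 4B 21,183.79; Unit 2B 8,548.65; Unit PH2 7,648.31; Unit 5B 11,837.58; Unit 2A 19,382.45; Unit PH1 4,399.22.
Rounded to nearest $1: Unit 4B $21,184; Unit 2B $8,549; Unit PH2 $7,648; Unit 5B $11,838; Unit 2A $19,382; Unit PH1 $4,399. Sum = $73,000.
Sum already equals the total — no adjustment.

Unit 4B: $21,184; Unit 2B: $8,549; Unit PH2: $7,648; Unit 5B: $11,838; Unit 2A: $19,382; Unit PH1: $4,399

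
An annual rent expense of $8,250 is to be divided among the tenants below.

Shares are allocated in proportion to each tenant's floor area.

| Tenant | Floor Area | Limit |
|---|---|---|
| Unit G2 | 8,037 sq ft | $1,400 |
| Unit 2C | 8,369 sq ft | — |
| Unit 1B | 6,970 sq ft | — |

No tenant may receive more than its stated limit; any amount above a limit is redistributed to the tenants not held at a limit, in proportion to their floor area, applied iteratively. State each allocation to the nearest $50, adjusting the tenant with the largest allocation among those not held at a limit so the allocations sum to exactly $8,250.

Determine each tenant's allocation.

Total floor area = 23,376.
Proportional shares (ignoring caps): Unit G2 2,836.47; Unit 2C 2,953.64; Unit 1B 2,459.89.
Cap binds for Unit G2 ($1,400); remaining pool $6,850 reallocated over remaining floor area 15,339.
Redistributed shares: Unit 2C 3,737.38 → $3,750; Unit 1B 3,112.62 → $3,100.

Unit G2: $1,400 | Unit 2C: $3,750 | Unit 1B: $3,100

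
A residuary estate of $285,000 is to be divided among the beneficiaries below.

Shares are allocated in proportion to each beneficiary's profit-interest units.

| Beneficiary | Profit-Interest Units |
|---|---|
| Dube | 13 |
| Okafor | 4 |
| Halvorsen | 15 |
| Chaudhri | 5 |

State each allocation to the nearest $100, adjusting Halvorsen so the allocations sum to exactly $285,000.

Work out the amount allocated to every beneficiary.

Combined profit-interest units = 37.
Raw shares: Dube 13/37 × $285,000 = 100,135.14; Okafor 4/37 × $285,000 = 30,810.81; Halvorsen 15/37 × $285,000 = 115,540.54; Chaudhri 5/37 × $285,000 = 38,513.51.
Rounded to nearest $100: Dube $100,100; Okafor $30,800; Halvorsen $115,500; Chaudhri $38,500. Sum = $284,900.
Difference $285,000 − $284,900 = +$100 applied to Halvorsen: Halvorsen becomes $115,600.

Dube: $100,100 · Okafor: $30,800 · Halvorsen: $115,600 · Chaudhri: $38,500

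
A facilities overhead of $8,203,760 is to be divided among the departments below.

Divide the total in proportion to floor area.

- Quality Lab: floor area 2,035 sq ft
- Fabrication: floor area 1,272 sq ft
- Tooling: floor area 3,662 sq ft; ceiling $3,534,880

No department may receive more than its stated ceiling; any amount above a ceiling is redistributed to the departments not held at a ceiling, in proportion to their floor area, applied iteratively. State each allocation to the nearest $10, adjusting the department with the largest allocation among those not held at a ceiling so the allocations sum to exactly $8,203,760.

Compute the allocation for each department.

Quality Lab: $2,873,050 · Fabrication: $1,795,830 · Tooling: $3,534,880

Total floor area = 6,969.
Proportional shares (ignoring caps): Quality Lab 2,395,559.13; Fabrication 1,497,371.61; Tooling 4,310,829.26.
Cap binds for Tooling ($3,534,880); balance $4,668,880 reallocated over remaining floor area 3,307.
Shares after redistribution: Quality Lab 2,873,048.32 → $2,873,050; Fabrication 1,795,831.68 → $1,795,830.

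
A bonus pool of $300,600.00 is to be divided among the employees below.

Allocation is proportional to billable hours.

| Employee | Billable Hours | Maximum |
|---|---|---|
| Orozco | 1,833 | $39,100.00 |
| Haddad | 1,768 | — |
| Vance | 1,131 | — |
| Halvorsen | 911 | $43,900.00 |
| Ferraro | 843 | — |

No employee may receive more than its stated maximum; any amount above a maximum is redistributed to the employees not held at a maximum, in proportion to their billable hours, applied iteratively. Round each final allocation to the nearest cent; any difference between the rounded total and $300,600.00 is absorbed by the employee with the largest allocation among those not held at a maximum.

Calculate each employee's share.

Combined billable hours = 6,486.
Proportional shares (ignoring caps): Orozco 84,952.1739; Haddad 81,939.6855; Vance 52,417.2988; Halvorsen 42,221.1841; Ferraro 39,069.6577.
Cap binds for Orozco ($39,100.00); residual $261,500.00 reallocated over remaining billable hours 4,653.
Cap binds for Halvorsen ($43,900.00); residual $217,600.00 reallocated over remaining billable hours 3,742.
Redistributed shares: Haddad 102,810.4757 → $102,810.48; Vance 65,768.4661 → $65,768.47; Ferraro 49,021.0583 → $49,021.06.
Rounding difference −$0.01 applied to Haddad → $102,810.47.

Orozco: $39,100.00 | Haddad: $102,810.47 | Vance: $65,768.47 | Halvorsen: $43,900.00 | Ferraro: $49,021.06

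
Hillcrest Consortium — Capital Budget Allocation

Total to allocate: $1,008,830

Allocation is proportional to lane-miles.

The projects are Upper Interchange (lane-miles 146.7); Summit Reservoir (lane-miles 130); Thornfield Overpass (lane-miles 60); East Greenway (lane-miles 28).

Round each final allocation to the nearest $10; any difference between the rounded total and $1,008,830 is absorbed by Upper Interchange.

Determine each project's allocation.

Combined lane-miles = 364.7.
Pro-rata amounts: Upper Interchange 146.7/364.7 × $1,008,830 = 405,800.28; Summit Reservoir 130/364.7 × $1,008,830 = 359,604.88; Thornfield Overpass 60/364.7 × $1,008,830 = 165,971.48; East Greenway 28/364.7 × $1,008,830 = 77,453.36.
Rounded to nearest $10: Upper Interchange $405,800; Summit Reservoir $359,600; Thornfield Overpass $165,970; East Greenway $77,450. Sum = $1,008,820.
Difference $1,008,830 − $1,008,820 = +$10 applied to Upper Interchange: Upper Interchange becomes $405,810.

Upper Interchange: $405,810; Summit Reservoir: $359,600; Thornfield Overpass: $165,970; East Greenway: $77,450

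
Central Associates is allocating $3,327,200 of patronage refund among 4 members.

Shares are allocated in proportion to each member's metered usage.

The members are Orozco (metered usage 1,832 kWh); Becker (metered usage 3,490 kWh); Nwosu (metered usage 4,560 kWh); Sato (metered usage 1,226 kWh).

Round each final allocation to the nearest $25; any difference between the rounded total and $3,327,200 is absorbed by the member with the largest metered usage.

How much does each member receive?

Orozco: $548,750 | Becker: $1,045,375 | Nwosu: $1,365,850 | Sato: $367,225

Total metered usage = 11,108.
Raw shares: Orozco 1,832/11,108 × $3,327,200 = 548,742.38; Becker 3,490/11,108 × $3,327,200 = 1,045,366.22; Nwosu 4,560/11,108 × $3,327,200 = 1,365,865.32; Sato 1,226/11,108 × $3,327,200 = 367,226.07.
Rounded to nearest $25: Orozco $548,750; Becker $1,045,375; Nwosu $1,365,875; Sato $367,225. Sum = $3,327,225.
Difference $3,327,200 − $3,327,225 = −$25 applied to largest metered usage (Nwosu): Nwosu becomes $1,365,850.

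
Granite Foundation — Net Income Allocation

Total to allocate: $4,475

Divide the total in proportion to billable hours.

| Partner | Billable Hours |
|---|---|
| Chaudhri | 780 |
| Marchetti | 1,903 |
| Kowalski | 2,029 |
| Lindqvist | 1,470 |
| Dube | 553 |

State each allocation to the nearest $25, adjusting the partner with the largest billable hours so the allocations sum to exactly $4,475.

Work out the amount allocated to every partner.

Combined billable hours = 6,735.
Raw shares: Chaudhri 780/6,735 × $4,475 = 518.26; Marchetti 1,903/6,735 × $4,475 = 1,264.43; Kowalski 2,029/6,735 × $4,475 = 1,348.15; Lindqvist 1,470/6,735 × $4,475 = 976.73; Dube 553/6,735 × $4,475 = 367.44.
At nearest $25: Chaudhri $525; Marchetti $1,275; Kowalski $1,350; Lindqvist $975; Dube $375. Sum = $4,500.
Difference $4,475 − $4,500 = −$25 applied to largest billable hours (Kowalski): Kowalski becomes $1,325.

Chaudhri: $525 | Marchetti: $1,275 | Kowalski: $1,325 | Lindqvist: $975 | Dube: $375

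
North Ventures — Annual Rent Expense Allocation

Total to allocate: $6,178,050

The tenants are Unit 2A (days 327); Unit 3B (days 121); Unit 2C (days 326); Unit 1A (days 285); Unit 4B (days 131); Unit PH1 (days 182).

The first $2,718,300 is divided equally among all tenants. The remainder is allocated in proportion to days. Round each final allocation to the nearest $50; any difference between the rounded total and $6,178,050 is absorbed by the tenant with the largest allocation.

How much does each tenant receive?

$2,718,300 shared equally gives $453,050 per tenant.
Remainder $3,459,750 by days (total 1,372): Unit 2A 824,590.56 → $824,600; Unit 3B 305,123.72 → $305,100; Unit 2C 822,068.88 → $822,050; Unit 1A 718,679.85 → $718,700; Unit 4B 330,340.56 → $330,350; Unit PH1 458,946.43 → $458,950.
Totals: Unit 2A $453,050 + $824,600 = $1,277,650; Unit 3B $453,050 + $305,100 = $758,150; Unit 2C $453,050 + $822,050 = $1,275,100; Unit 1A $453,050 + $718,700 = $1,171,750; Unit 4B $453,050 + $330,350 = $783,400; Unit PH1 $453,050 + $458,950 = $912,000.

Unit 2A: $1,277,650 | Unit 3B: $758,150 | Unit 2C: $1,275,100 | Unit 1A: $1,171,750 | Unit 4B: $783,400 | Unit PH1: $912,000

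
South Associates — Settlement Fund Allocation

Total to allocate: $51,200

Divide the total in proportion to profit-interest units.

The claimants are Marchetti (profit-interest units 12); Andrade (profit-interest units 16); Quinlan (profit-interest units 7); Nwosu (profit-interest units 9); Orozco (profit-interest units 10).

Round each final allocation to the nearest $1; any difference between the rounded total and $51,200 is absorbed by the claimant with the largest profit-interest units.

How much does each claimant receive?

Sum of profit-interest units: 54.
Pro-rata amounts: Marchetti 12/54 × $51,200 = 11,377.78; Andrade 16/54 × $51,200 = 15,170.37; Quinlan 7/54 × $51,200 = 6,637.04; Nwosu 9/54 × $51,200 = 8,533.33; Orozco 10/54 × $51,200 = 9,481.48.
Rounded to nearest $1: Marchetti $11,378; Andrade $15,170; Quinlan $6,637; Nwosu $8,533; Orozco $9,481. Sum = $51,199.
Difference $51,200 − $51,199 = +$1 applied to largest profit-interest units (Andrade): Andrade becomes $15,171.

Marchetti: $11,378 | Andrade: $15,171 | Quinlan: $6,637 | Nwosu: $8,533 | Orozco: $9,481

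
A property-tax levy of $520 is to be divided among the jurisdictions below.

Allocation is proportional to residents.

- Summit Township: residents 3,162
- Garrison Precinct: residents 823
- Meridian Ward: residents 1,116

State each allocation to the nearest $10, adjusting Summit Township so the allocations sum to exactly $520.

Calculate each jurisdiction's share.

Summit Township: $330; Garrison Precinct: $80; Meridian Ward: $110

Combined residents = 5,101.
Unrounded shares: Summit Township 3,162/5,101 × $520 = 322.34; Garrison Precinct 823/5,101 × $520 = 83.90; Meridian Ward 1,116/5,101 × $520 = 113.77.
Rounded to nearest $10: Summit Township $320; Garrison Precinct $80; Meridian Ward $110. Sum = $510.
Difference $520 − $510 = +$10 applied to Summit Township: Summit Township becomes $330.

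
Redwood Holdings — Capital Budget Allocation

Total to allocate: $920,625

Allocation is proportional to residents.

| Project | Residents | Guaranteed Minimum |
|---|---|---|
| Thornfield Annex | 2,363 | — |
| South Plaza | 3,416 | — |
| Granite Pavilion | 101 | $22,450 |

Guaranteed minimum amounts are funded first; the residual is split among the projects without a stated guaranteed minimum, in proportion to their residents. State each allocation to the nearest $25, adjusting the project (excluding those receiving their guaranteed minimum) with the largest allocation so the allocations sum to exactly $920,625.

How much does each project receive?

Minimums first: Granite Pavilion $22,450. Balance $898,175.
Balance split over remaining residents 5,779: Thornfield Annex 367,258.61 → $367,250; South Plaza 530,916.39 → $530,925.

Thornfield Annex: $367,250 | South Plaza: $530,925 | Granite Pavilion: $22,450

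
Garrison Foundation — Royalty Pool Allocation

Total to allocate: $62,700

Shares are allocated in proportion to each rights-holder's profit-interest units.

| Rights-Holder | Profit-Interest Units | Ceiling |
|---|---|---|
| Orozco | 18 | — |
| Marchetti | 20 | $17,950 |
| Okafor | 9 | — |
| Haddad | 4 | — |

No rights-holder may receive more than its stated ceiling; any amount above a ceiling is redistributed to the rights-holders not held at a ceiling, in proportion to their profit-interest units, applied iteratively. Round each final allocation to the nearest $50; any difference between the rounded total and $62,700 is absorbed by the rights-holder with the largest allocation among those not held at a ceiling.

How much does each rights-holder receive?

Profit-interest units total: 51.
Proportional shares (ignoring caps): Orozco 22,129.41; Marchetti 24,588.24; Okafor 11,064.71; Haddad 4,917.65.
Cap binds for Marchetti ($17,950); balance $44,750 reallocated over remaining profit-interest units 31.
Shares after redistribution: Orozco 25,983.87 → $26,000; Okafor 12,991.94 → $13,000; Haddad 5,774.19 → $5,750.

Orozco: $26,000 | Marchetti: $17,950 | Okafor: $13,000 | Haddad: $5,750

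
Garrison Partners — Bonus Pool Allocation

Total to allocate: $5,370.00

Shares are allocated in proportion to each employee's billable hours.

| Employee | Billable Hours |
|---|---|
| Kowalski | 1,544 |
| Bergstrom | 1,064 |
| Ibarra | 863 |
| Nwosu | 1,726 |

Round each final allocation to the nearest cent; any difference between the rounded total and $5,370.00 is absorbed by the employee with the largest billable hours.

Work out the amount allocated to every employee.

Billable hours total: 1,544 + 1,064 + 863 + 1,726 = 5,197.
Unrounded shares: Kowalski 1,595.3973; Bergstrom 1,099.4189; Ibarra 891.7279; Nwosu 1,783.4558.
Rounded to nearest cent: Kowalski $1,595.40; Bergstrom $1,099.42; Ibarra $891.73; Nwosu $1,783.46. Sum = $5,370.01.
Difference $5,370.00 − $5,370.01 = −$0.01 applied to largest billable hours (Nwosu): Nwosu becomes $1,783.45.

Kowalski: $1,595.40 | Bergstrom: $1,099.42 | Ibarra: $891.73 | Nwosu: $1,783.45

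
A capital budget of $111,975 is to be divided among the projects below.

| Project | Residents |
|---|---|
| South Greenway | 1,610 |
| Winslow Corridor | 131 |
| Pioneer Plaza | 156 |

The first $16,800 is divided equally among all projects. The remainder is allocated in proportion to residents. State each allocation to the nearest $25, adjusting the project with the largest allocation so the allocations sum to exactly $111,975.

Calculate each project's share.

First tranche $16,800 split equally: $5,600 each.
Remainder $95,175 by residents (total 1,897): South Greenway 80,775.83 → $80,775; Winslow Corridor 6,572.44 → $6,575; Pioneer Plaza 7,826.73 → $7,825.
Totals: South Greenway $5,600 + $80,775 = $86,375; Winslow Corridor $5,600 + $6,575 = $12,175; Pioneer Plaza $5,600 + $7,825 = $13,425.

South Greenway: $86,375; Winslow Corridor: $12,175; Pioneer Plaza: $13,425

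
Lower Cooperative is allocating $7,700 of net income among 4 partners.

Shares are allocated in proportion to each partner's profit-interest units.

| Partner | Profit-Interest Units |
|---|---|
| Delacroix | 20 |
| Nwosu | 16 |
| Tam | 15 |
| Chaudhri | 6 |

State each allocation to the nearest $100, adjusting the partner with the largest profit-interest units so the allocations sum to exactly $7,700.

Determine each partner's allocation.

Delacroix: $2,700 | Nwosu: $2,200 | Tam: $2,000 | Chaudhri: $800

Combined profit-interest units = 20 + 16 + 15 + 6 = 57.
Proportional shares: Delacroix 2,701.75; Nwosu 2,161.40; Tam 2,026.32; Chaudhri 810.53.
Rounded to nearest $100: Delacroix $2,700; Nwosu $2,200; Tam $2,000; Chaudhri $800. Sum = $7,700.
Rounded total matches; no reconciliation needed.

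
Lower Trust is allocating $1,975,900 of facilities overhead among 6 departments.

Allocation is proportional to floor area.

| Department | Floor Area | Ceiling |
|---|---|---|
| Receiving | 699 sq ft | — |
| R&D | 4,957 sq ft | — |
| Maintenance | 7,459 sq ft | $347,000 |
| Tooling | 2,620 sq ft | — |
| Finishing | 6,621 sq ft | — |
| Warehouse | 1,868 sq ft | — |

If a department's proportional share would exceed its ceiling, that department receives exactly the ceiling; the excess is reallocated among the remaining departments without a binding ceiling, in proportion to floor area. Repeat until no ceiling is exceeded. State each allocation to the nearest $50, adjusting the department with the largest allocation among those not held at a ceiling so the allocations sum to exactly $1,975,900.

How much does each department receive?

Floor area total: 24,224.
Unconstrained shares: Receiving 57,015.94; R&D 404,331.91; Maintenance 608,414.72; Tooling 213,707.81; Finishing 540,060.84; Warehouse 152,368.77.
Cap binds for Maintenance ($347,000); residual $1,628,900 reallocated over remaining floor area 16,765.
Remaining shares: Receiving 67,915.37 → $67,900; R&D 481,625.85 → $481,650; Tooling 254,561.17 → $254,550; Finishing 643,301.34 → $643,300; Warehouse 181,496.28 → $181,500.

Receiving: $67,900 · R&D: $481,650 · Maintenance: $347,000 · Tooling: $254,550 · Finishing: $643,300 · Warehouse: $181,500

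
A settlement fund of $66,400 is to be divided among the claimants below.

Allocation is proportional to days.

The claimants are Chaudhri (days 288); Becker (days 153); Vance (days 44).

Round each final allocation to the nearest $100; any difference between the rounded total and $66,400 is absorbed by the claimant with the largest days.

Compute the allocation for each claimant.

Chaudhri: $39,500 | Becker: $20,900 | Vance: $6,000

Days total: 485.
Proportional shares: Chaudhri 288/485 × $66,400 = 39,429.28; Becker 153/485 × $66,400 = 20,946.80; Vance 44/485 × $66,400 = 6,023.92.
Rounded to nearest $100: Chaudhri $39,400; Becker $20,900; Vance $6,000. Sum = $66,300.
Difference $66,400 − $66,300 = +$100 applied to largest days (Chaudhri): Chaudhri becomes $39,500.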